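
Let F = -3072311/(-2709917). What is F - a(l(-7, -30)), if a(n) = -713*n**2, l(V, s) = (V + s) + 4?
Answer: 2104137096380/2709917 ≈ 7.7646e+5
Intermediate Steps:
l(V, s) = 4 + V + s
F = 3072311/2709917 (F = -3072311*(-1/2709917) = 3072311/2709917 ≈ 1.1337)
F - a(l(-7, -30)) = 3072311/2709917 - (-713)*(4 - 7 - 30)**2 = 3072311/2709917 - (-713)*(-33)**2 = 3072311/2709917 - (-713)*1089 = 3072311/2709917 - 1*(-776457) = 3072311/2709917 + 776457 = 2104137096380/2709917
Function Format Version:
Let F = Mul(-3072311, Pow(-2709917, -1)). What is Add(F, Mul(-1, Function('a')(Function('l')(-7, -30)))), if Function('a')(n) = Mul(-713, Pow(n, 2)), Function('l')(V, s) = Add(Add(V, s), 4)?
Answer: Rational(2104137096380, 2709917) ≈ 7.7646e+5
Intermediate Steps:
Function('l')(V, s) = Add(4, V, s)
F = Rational(3072311, 2709917) (F = Mul(-3072311, Rational(-1, 2709917)) = Rational(3072311, 2709917) ≈ 1.1337)
Add(F, Mul(-1, Function('a')(Function('l')(-7, -30)))) = Add(Rational(3072311, 2709917), Mul(-1, Mul(-713, Pow(Add(4, -7, -30), 2)))) = Add(Rational(3072311, 2709917), Mul(-1, Mul(-713, Pow(-33, 2)))) = Add(Rational(3072311, 2709917), Mul(-1, Mul(-713, 1089))) = Add(Rational(3072311, 2709917), Mul(-1, -776457)) = Add(Rational(3072311, 2709917), 776457) = Rational(2104137096380, 2709917)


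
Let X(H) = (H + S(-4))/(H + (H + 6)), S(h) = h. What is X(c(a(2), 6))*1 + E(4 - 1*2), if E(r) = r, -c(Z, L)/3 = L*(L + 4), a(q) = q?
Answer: 446/177 ≈ 2.5198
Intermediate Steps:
c(Z, L) = -3*L*(4 + L) (c(Z, L) = -3*L*(L + 4) = -3*L*(4 + L))
X(H) = (-4 + H)/(6 + 2*H) (X(H) = (H - 4)/(H + (H + 6)) = (-4 + H)/(H + (6 + H)) = (-4 + H)/(6 + 2*H))
X(c(a(2), 6))*1 + E(4 - 1*2) = ((-4 - 3*6*(4 + 6))/(2*(3 - 3*6*(4 + 6))))*1 + (4 - 1*2) = ((-4 - 3*6*10)/(2*(3 - 3*6*10)))*1 + (4 - 2) = ((-4 - 180)/(2*(3 - 180)))*1 + 2 = ((½)*(-184)/(-177))*1 + 2 = ((½)*(-1/177)*(-184))*1 + 2 = (92/177)*1 + 2 = 92/177 + 2 = 446/177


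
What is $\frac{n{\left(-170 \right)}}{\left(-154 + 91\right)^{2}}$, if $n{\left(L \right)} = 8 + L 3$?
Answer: $- \frac{502}{3969} \approx -0.12648$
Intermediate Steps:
$n{\left(L \right)} = 8 + 3 L$
$\frac{n{\left(-170 \right)}}{\left(-154 + 91\right)^{2}} = \frac{8 + 3 \left(-170\right)}{\left(-154 + 91\right)^{2}} = \frac{8 - 510}{\left(-63\right)^{2}} = - \frac{502}{3969}$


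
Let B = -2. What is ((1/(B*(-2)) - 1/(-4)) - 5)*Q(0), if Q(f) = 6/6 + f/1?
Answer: -9/2 ≈ -4.5000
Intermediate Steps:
Q(f) = 1 + f (Q(f) = 6*(⅙) + f*1 = 1 + f)
((1/(B*(-2)) - 1/(-4)) - 5)*Q(0) = ((1/(-2*(-2)) - 1/(-4)) - 5)*(1 + 0) = ((1/4 - 1*(-¼)) - 5)*1 = ((1*(¼) + ¼) - 5)*1 = ((¼ + ¼) - 5)*1 = (½ - 5)*1 = -9/2*1 = -9/2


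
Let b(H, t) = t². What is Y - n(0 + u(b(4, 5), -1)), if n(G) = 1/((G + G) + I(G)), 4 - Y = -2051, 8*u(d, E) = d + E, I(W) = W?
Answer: 18494/9 ≈ 2054.9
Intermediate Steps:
u(d, E) = E/8 + d/8 (u(d, E) = (d + E)/8 = (E + d)/8 = E/8 + d/8)
Y = 2055 (Y = 4 - 1*(-2051) = 4 + 2051 = 2055)
n(G) = 1/(3*G) (n(G) = 1/((G + G) + G) = 1/(2*G + G) = 1/(3*G))
Y - n(0 + u(b(4, 5), -1)) = 2055 - 1/(3*(0 + ((⅛)*(-1) + (⅛)*5²))) = 2055 - 1/(3*(0 + (-⅛ + (⅛)*25))) = 2055 - 1/(3*(0 + (-⅛ + 25/8))) = 2055 - 1/(3*(0 + 3)) = 2055 - 1/(3*3) = 2055 - 1*⅑ = 2055 - ⅑ = 18494/9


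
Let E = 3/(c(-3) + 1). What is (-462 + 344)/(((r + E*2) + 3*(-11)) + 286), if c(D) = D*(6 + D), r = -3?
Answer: -472/997 ≈ -0.47342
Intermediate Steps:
E = -3/8 (E = 3/(-3*(6 - 3) + 1) = 3/(-3*3 + 1) = 3/(-9 + 1) = 3/(-8) = 3*(-1/8) = -3/8 ≈ -0.37500)
(-462 + 344)/(((r + E*2) + 3*(-11)) + 286) = (-462 + 344)/(((-3 - 3/8*2) + 3*(-11)) + 286) = -118/(((-3 - 3/4) - 33) + 286) = -118/((-15/4 - 33) + 286) = -118/(-147/4 + 286) = -118/997/4 = -118*4/997 = -472/997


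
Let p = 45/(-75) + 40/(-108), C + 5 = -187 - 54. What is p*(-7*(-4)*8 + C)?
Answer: 2882/135 ≈ 21.348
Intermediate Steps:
C = -246 (C = -5 + (-187 - 54) = -5 - 241 = -246)
p = -131/135 (p = 45*(-1/75) + 40*(-1/108) = -3/5 - 10/27 = -131/135 ≈ -0.97037)
p*(-7*(-4)*8 + C) = -131*(-7*(-4)*8 - 246)/135 = -131*(28*8 - 246)/135 = -131*(224 - 246)/135 = -131/135*(-22) = 2882/135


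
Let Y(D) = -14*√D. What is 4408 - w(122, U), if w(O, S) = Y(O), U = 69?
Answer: 4408 + 14*√122 ≈ 4562.6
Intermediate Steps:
w(O, S) = -14*√O
4408 - w(122, U) = 4408 - (-14)*√122 = 4408 + 14*√122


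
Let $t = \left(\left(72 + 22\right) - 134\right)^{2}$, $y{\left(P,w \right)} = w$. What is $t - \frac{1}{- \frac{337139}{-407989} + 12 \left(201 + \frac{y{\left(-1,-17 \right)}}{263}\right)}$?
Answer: $\frac{414105025314893}{258815707885} \approx 1600.0$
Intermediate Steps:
$t = 1600$ ($t = \left(94 - 134\right)^{2} = \left(-40\right)^{2} = 1600$)
$t - \frac{1}{- \frac{337139}{-407989} + 12 \left(201 + \frac{y{\left(-1,-17 \right)}}{263}\right)} = 1600 - \frac{1}{- \frac{337139}{-407989} + 12 \left(201 - \frac{17}{263}\right)} = 1600 - \frac{1}{\left(-337139\right) \left(- \frac{1}{407989}\right) + 12 \left(201 - \frac{17}{263}\right)} = 1600 - \frac{1}{\frac{337139}{407989} + 12 \left(201 - \frac{17}{263}\right)} = 1600 - \frac{1}{\frac{337139}{407989} + 12 \cdot \frac{52846}{263}} = 1600 - \frac{1}{\frac{337139}{407989} + \frac{634152}{263}} = 1600 - \frac{1}{\frac{258815707885}{107301107}} = 1600 - \frac{107301107}{258815707885} = \frac{414105025314893}{258815707885}$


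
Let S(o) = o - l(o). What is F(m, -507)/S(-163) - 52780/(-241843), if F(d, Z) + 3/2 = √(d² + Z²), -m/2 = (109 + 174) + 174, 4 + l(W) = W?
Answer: -43327/276392 + 73*√205/4 ≈ 261.14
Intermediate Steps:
l(W) = -4 + W
S(o) = 4 (S(o) = o - (-4 + o) = o + (4 - o) = 4)
m = -914 (m = -2*((109 + 174) + 174) = -2*(283 + 174) = -2*457 = -914)
F(d, Z) = -3/2 + √(Z² + d²) (F(d, Z) = -3/2 + √(d² + Z²) = -3/2 + √(Z² + d²))
F(m, -507)/S(-163) - 52780/(-241843) = (-3/2 + √((-507)² + (-914)²))/4 - 52780/(-241843) = (-3/2 + √(257049 + 835396))*(¼) - 52780*(-1/241843) = (-3/2 + √1092445)*(¼) + 7540/34549 = (-3/2 + 73*√205)*(¼) + 7540/34549 = (-3/8 + 73*√205/4) + 7540/34549 = -43327/276392 + 73*√205/4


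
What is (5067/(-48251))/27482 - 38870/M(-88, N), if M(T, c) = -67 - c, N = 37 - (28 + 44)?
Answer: 12885735179549/10608271856 ≈ 1214.7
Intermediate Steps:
N = -35 (N = 37 - 1*72 = 37 - 72 = -35)
(5067/(-48251))/27482 - 38870/M(-88, N) = (5067/(-48251))/27482 - 38870/(-67 - 1*(-35)) = (5067*(-1/48251))*(1/27482) - 38870/(-67 + 35) = -5067/48251*1/27482 - 38870/(-32) = -5067/1326033982 - 38870*(-1/32) = -5067/1326033982 + 19435/16 = 12885735179549/10608271856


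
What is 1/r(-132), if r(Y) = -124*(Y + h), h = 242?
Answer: -1/13640 ≈ -7.3314e-5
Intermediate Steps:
r(Y) = -30008 - 124*Y (r(Y) = -124*(Y + 242) = -124*(242 + Y) = -30008 - 124*Y)
1/r(-132) = 1/(-30008 - 124*(-132)) = 1/(-30008 + 16368) = 1/(-13640) = -1/13640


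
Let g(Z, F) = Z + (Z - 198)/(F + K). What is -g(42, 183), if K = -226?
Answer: -1962/43 ≈ -45.628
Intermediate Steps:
g(Z, F) = Z + (-198 + Z)/(-226 + F) (g(Z, F) = Z + (Z - 198)/(F - 226) = Z + (-198 + Z)/(-226 + F))
-g(42, 183) = -(-198 - 225*42 + 183*42)/(-226 + 183) = -(-198 - 9450 + 7686)/(-43) = -(-1)*(-1962)/43 = -1*1962/43 = -1962/43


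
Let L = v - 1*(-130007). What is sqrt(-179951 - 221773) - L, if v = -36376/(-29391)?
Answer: -3821072113/29391 + 6*I*sqrt(11159) ≈ -1.3001e+5 + 633.82*I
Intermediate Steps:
v = 36376/29391 (v = -36376*(-1/29391) = 36376/29391 ≈ 1.2377)
L = 3821072113/29391 (L = 36376/29391 - 1*(-130007) = 36376/29391 + 130007 = 3821072113/29391 ≈ 1.3001e+5)
sqrt(-179951 - 221773) - L = sqrt(-179951 - 221773) - 1*3821072113/29391 = sqrt(-401724) - 3821072113/29391 = 6*I*sqrt(11159) - 3821072113/29391 = -3821072113/29391 + 6*I*sqrt(11159)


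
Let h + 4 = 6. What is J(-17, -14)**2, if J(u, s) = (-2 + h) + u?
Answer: 289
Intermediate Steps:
h = 2 (h = -4 + 6 = 2)
J(u, s) = u (J(u, s) = (-2 + 2) + u = 0 + u = u)
J(-17, -14)**2 = (-17)**2 = 289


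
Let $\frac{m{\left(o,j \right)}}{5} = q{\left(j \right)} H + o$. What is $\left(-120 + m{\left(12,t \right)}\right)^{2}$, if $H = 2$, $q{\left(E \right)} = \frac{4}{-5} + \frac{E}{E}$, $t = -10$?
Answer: $3364$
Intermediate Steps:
$q{\left(E \right)} = \frac{1}{5}$ ($q{\left(E \right)} = 4 \left(- \frac{1}{5}\right) + 1 = - \frac{4}{5} + 1 = \frac{1}{5}$)
$m{\left(o,j \right)} = 2 + 5 o$ ($m{\left(o,j \right)} = 5 \left(\frac{1}{5} \cdot 2 + o\right) = 5 \left(\frac{2}{5} + o\right) = 2 + 5 o$)
$\left(-120 + m{\left(12,t \right)}\right)^{2} = \left(-120 + \left(2 + 5 \cdot 12\right)\right)^{2} = \left(-120 + \left(2 + 60\right)\right)^{2} = \left(-120 + 62\right)^{2} = \left(-58\right)^{2} = 3364$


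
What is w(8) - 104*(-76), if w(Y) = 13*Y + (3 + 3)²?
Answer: 8044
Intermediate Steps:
w(Y) = 36 + 13*Y (w(Y) = 13*Y + 6² = 13*Y + 36 = 36 + 13*Y)
w(8) - 104*(-76) = (36 + 13*8) - 104*(-76) = (36 + 104) + 7904 = 140 + 7904 = 8044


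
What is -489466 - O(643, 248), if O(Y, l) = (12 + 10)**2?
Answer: -489950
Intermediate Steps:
O(Y, l) = 484 (O(Y, l) = 22**2 = 484)
-489466 - O(643, 248) = -489466 - 1*484 = -489466 - 484 = -489950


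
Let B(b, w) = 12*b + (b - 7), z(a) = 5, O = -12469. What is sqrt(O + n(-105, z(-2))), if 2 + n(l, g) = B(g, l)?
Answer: I*sqrt(12413) ≈ 111.41*I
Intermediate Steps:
B(b, w) = -7 + 13*b (B(b, w) = 12*b + (-7 + b) = -7 + 13*b)
n(l, g) = -9 + 13*g (n(l, g) = -2 + (-7 + 13*g) = -9 + 13*g)
sqrt(O + n(-105, z(-2))) = sqrt(-12469 + (-9 + 13*5)) = sqrt(-12469 + (-9 + 65)) = sqrt(-12469 + 56) = sqrt(-12413) = I*sqrt(12413)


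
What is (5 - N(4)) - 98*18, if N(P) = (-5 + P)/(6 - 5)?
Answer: -1758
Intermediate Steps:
N(P) = -5 + P (N(P) = (-5 + P)/1 = (-5 + P)*1 = -5 + P)
(5 - N(4)) - 98*18 = (5 - (-5 + 4)) - 98*18 = (5 - 1*(-1)) - 1764 = (5 + 1) - 1764 = 6 - 1764 = -1758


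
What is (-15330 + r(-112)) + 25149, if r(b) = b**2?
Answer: 22363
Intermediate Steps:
(-15330 + r(-112)) + 25149 = (-15330 + (-112)**2) + 25149 = (-15330 + 12544) + 25149 = -2786 + 25149 = 22363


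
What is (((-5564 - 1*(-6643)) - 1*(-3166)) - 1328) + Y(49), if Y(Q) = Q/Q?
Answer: 2918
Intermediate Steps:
Y(Q) = 1
(((-5564 - 1*(-6643)) - 1*(-3166)) - 1328) + Y(49) = (((-5564 - 1*(-6643)) - 1*(-3166)) - 1328) + 1 = (((-5564 + 6643) + 3166) - 1328) + 1 = ((1079 + 3166) - 1328) + 1 = (4245 - 1328) + 1 = 2917 + 1 = 2918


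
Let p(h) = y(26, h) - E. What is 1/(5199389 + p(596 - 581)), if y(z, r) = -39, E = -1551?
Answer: 1/5200901 ≈ 1.9227e-7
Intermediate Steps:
p(h) = 1512 (p(h) = -39 - 1*(-1551) = -39 + 1551 = 1512)
1/(5199389 + p(596 - 581)) = 1/(5199389 + 1512) = 1/5200901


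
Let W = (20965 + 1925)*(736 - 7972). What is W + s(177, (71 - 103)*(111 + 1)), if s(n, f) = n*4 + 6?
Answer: -165631326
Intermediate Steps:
s(n, f) = 6 + 4*n (s(n, f) = 4*n + 6 = 6 + 4*n)
W = -165632040 (W = 22890*(-7236) = -165632040)
W + s(177, (71 - 103)*(111 + 1)) = -165632040 + (6 + 4*177) = -165632040 + (6 + 708) = -165632040 + 714 = -165631326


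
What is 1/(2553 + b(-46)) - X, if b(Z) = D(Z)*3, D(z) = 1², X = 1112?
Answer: -2842271/2556 ≈ -1112.0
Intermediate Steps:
D(z) = 1
b(Z) = 3 (b(Z) = 1*3 = 3)
1/(2553 + b(-46)) - X = 1/(2553 + 3) - 1*1112 = 1/2556 - 1112 = -2842271/2556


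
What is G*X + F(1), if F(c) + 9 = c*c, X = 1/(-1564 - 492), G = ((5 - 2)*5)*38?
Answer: -8509/1028 ≈ -8.2772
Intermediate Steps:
G = 570 (G = (3*5)*38 = 15*38 = 570)
X = -1/2056 (X = 1/(-2056) = -1/2056 ≈ -0.00048638)
F(c) = -9 + c² (F(c) = -9 + c*c = -9 + c²)
G*X + F(1) = 570*(-1/2056) + (-9 + 1²) = -285/1028 + (-9 + 1) = -285/1028 - 8 = -8509/1028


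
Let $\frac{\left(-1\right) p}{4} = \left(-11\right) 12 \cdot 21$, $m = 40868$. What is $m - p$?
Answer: $29780$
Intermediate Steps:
$p = 11088$ ($p = - 4 \left(-11\right) 12 \cdot 21 = - 4 \left(\left(-132\right) 21\right) = \left(-4\right) \left(-2772\right) = 11088$)
$m - p = 40868 - 11088 = 29780$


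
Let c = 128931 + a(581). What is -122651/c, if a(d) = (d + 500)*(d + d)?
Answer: -122651/1385053 ≈ -0.088553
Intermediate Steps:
a(d) = 2*d*(500 + d) (a(d) = (500 + d)*(2*d) = 2*d*(500 + d))
c = 1385053 (c = 128931 + 2*581*(500 + 581) = 128931 + 2*581*1081 = 128931 + 1256122 = 1385053)
-122651/c = -122651/1385053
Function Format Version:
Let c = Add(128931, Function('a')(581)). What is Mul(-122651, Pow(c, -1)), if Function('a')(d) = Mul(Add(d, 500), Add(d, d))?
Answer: Rational(-122651, 1385053) ≈ -0.088553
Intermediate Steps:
Function('a')(d) = Mul(2, d, Add(500, d)) (Function('a')(d) = Mul(Add(500, d), Mul(2, d)) = Mul(2, d, Add(500, d)))
c = 1385053 (c = Add(128931, Mul(2, 581, Add(500, 581))) = Add(128931, Mul(2, 581, 1081)) = Add(128931, 1256122) = 1385053)
Mul(-122651, Pow(c, -1)) = Mul(-122651, Pow(1385053, -1)) = Mul(-122651, Rational(1, 1385053)) = Rational(-122651, 1385053)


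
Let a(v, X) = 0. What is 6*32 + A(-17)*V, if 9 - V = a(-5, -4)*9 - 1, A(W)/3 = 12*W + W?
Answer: -6438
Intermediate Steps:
A(W) = 39*W (A(W) = 3*(12*W + W) = 3*(13*W) = 39*W)
V = 10 (V = 9 - (0*9 - 1) = 9 - (0 - 1) = 9 - 1*(-1) = 9 + 1 = 10)
6*32 + A(-17)*V = 6*32 + (39*(-17))*10 = 192 - 663*10 = 192 - 6630 = -6438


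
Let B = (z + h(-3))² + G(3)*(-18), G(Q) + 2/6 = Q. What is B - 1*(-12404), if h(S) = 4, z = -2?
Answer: 12360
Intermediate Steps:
G(Q) = -⅓ + Q
B = -44 (B = (-2 + 4)² + (-⅓ + 3)*(-18) = 2² + (8/3)*(-18) = 4 - 48 = -44)
B - 1*(-12404) = -44 - 1*(-12404) = -44 + 12404 = 12360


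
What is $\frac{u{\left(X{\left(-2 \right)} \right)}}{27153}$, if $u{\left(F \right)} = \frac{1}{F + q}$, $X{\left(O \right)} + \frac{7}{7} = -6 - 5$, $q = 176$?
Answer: $\frac{1}{4453092} \approx 2.2456 \cdot 10^{-7}$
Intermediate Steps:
$X{\left(O \right)} = -12$ ($X{\left(O \right)} = -1 - 11 = -12$)
$u{\left(F \right)} = \frac{1}{176 + F}$ ($u{\left(F \right)} = \frac{1}{F + 176} = \frac{1}{176 + F}$)
$\frac{u{\left(X{\left(-2 \right)} \right)}}{27153} = \frac{1}{\left(176 - 12\right) 27153} = \frac{1}{164} \cdot \frac{1}{27153} = \frac{1}{4453092}$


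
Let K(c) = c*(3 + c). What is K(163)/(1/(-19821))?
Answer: -536316618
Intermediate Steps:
K(163)/(1/(-19821)) = (163*(3 + 163))/(1/(-19821)) = (163*166)/(-1/19821) = 27058*(-19821) = -536316618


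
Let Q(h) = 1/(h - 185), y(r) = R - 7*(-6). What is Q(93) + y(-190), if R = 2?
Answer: 4047/92 ≈ 43.989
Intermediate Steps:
y(r) = 44 (y(r) = 2 - 7*(-6) = 2 + 42 = 44)
Q(h) = 1/(-185 + h)
Q(93) + y(-190) = 1/(-185 + 93) + 44 = 1/(-92) + 44 = -1/92 + 44 = 4047/92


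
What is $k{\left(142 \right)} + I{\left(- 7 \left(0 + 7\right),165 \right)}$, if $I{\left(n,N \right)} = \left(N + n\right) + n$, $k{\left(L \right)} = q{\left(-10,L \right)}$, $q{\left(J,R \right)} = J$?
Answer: $57$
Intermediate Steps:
$k{\left(L \right)} = -10$
$I{\left(n,N \right)} = N + 2 n$
$k{\left(142 \right)} + I{\left(- 7 \left(0 + 7\right),165 \right)} = -10 + \left(165 + 2 \left(- 7 \left(0 + 7\right)\right)\right) = -10 + \left(165 + 2 \left(\left(-7\right) 7\right)\right) = -10 + \left(165 + 2 \left(-49\right)\right) = -10 + \left(165 - 98\right) = -10 + 67 = 57$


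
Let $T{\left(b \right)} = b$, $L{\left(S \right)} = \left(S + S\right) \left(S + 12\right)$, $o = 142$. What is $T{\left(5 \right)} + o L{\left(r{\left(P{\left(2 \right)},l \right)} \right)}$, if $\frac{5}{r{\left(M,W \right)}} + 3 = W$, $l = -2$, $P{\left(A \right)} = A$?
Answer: $-3119$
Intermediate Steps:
$r{\left(M,W \right)} = \frac{5}{-3 + W}$
$L{\left(S \right)} = 2 S \left(12 + S\right)$
$T{\left(5 \right)} + o L{\left(r{\left(P{\left(2 \right)},l \right)} \right)} = 5 + 142 \cdot 2 \frac{5}{-3 - 2} \left(12 + \frac{5}{-3 - 2}\right) = 5 + 142 \cdot 2 \frac{5}{-5} \left(12 + \frac{5}{-5}\right) = 5 + 142 \cdot 2 \cdot 5 \left(- \frac{1}{5}\right) \left(12 + 5 \left(- \frac{1}{5}\right)\right) = 5 + 142 \cdot 2 \left(-1\right) \left(12 - 1\right) = 5 + 142 \cdot 2 \left(-1\right) 11 = 5 + 142 \left(-22\right) = 5 - 3124 = -3119$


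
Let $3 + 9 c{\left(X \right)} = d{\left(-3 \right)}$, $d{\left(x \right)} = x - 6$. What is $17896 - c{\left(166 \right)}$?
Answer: $\frac{53692}{3} \approx 17897.0$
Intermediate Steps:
$d{\left(x \right)} = -6 + x$ ($d{\left(x \right)} = x - 6 = -6 + x$)
$c{\left(X \right)} = - \frac{4}{3}$ ($c{\left(X \right)} = - \frac{1}{3} + \frac{-6 - 3}{9} = - \frac{1}{3} + \frac{1}{9} \left(-9\right) = - \frac{1}{3} - 1 = - \frac{4}{3}$)
$17896 - c{\left(166 \right)} = 17896 - - \frac{4}{3} = 17896 + \frac{4}{3} = \frac{53692}{3}$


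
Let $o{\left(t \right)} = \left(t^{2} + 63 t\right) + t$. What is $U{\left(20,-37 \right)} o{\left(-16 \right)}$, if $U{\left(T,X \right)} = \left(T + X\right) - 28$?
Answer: $34560$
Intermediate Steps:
$U{\left(T,X \right)} = -28 + T + X$
$o{\left(t \right)} = t^{2} + 64 t$
$U{\left(20,-37 \right)} o{\left(-16 \right)} = \left(-28 + 20 - 37\right) \left(- 16 \left(64 - 16\right)\right) = - 45 \left(\left(-16\right) 48\right) = \left(-45\right) \left(-768\right) = 34560$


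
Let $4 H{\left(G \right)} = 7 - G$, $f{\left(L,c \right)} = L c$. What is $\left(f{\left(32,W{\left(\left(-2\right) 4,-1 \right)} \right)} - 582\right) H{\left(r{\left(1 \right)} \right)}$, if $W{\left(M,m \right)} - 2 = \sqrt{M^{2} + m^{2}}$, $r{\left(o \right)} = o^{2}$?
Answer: $-777 + 48 \sqrt{65} \approx -390.01$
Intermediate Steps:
$W{\left(M,m \right)} = 2 + \sqrt{M^{2} + m^{2}}$
$H{\left(G \right)} = \frac{7}{4} - \frac{G}{4}$ ($H{\left(G \right)} = \frac{7 - G}{4} = \frac{7}{4} - \frac{G}{4}$)
$\left(f{\left(32,W{\left(\left(-2\right) 4,-1 \right)} \right)} - 582\right) H{\left(r{\left(1 \right)} \right)} = \left(32 \left(2 + \sqrt{\left(\left(-2\right) 4\right)^{2} + \left(-1\right)^{2}}\right) - 582\right) \left(\frac{7}{4} - \frac{1^{2}}{4}\right) = \left(32 \left(2 + \sqrt{\left(-8\right)^{2} + 1}\right) - 582\right) \left(\frac{7}{4} - \frac{1}{4}\right) = \left(32 \left(2 + \sqrt{64 + 1}\right) - 582\right) \left(\frac{7}{4} - \frac{1}{4}\right) = \left(32 \left(2 + \sqrt{65}\right) - 582\right) \frac{3}{2} = \left(\left(64 + 32 \sqrt{65}\right) - 582\right) \frac{3}{2} = \left(-518 + 32 \sqrt{65}\right) \frac{3}{2} = -777 + 48 \sqrt{65}$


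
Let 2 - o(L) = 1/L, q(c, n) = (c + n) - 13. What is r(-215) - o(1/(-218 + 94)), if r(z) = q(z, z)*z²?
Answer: -20477801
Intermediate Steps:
q(c, n) = -13 + c + n
r(z) = z²*(-13 + 2*z) (r(z) = (-13 + z + z)*z² = (-13 + 2*z)*z² = z²*(-13 + 2*z))
o(L) = 2 - 1/L
r(-215) - o(1/(-218 + 94)) = (-215)²*(-13 + 2*(-215)) - (2 - 1/(1/(-218 + 94))) = 46225*(-13 - 430) - (2 - 1/(1/(-124))) = 46225*(-443) - (2 - 1/(-1/124)) = -20477675 - (2 - 1*(-124)) = -20477675 - (2 + 124) = -20477675 - 1*126 = -20477675 - 126 = -20477801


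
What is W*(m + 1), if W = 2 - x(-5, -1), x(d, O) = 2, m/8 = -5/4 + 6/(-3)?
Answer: 0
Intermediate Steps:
m = -26 (m = 8*(-5/4 + 6/(-3)) = 8*(-5*¼ + 6*(-⅓)) = 8*(-5/4 - 2) = 8*(-13/4) = -26)
W = 0 (W = 2 - 1*2 = 2 - 2 = 0)
W*(m + 1) = 0*(-26 + 1) = 0*(-25) = 0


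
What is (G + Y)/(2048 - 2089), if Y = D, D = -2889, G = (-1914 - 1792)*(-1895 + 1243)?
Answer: -2413423/41 ≈ -58864.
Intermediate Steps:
G = 2416312 (G = -3706*(-652) = 2416312)
Y = -2889
(G + Y)/(2048 - 2089) = (2416312 - 2889)/(2048 - 2089) = 2413423/(-41) = 2413423*(-1/41) = -2413423/41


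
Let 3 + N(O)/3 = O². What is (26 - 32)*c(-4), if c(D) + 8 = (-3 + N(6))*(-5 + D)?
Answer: 5232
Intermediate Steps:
N(O) = -9 + 3*O²
c(D) = -488 + 96*D (c(D) = -8 + (-3 + (-9 + 3*6²))*(-5 + D) = -8 + (-3 + (-9 + 3*36))*(-5 + D) = -8 + (-3 + (-9 + 108))*(-5 + D) = -8 + (-3 + 99)*(-5 + D) = -8 + 96*(-5 + D) = -8 + (-480 + 96*D) = -488 + 96*D)
(26 - 32)*c(-4) = (26 - 32)*(-488 + 96*(-4)) = -6*(-488 - 384) = -6*(-872) = 5232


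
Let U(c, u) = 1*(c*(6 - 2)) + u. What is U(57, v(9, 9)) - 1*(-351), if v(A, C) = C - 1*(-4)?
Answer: 592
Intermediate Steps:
v(A, C) = 4 + C (v(A, C) = C + 4 = 4 + C)
U(c, u) = u + 4*c (U(c, u) = 1*(c*4) + u = 1*(4*c) + u = 4*c + u = u + 4*c)
U(57, v(9, 9)) - 1*(-351) = ((4 + 9) + 4*57) - 1*(-351) = (13 + 228) + 351 = 241 + 351 = 592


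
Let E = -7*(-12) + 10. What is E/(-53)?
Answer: -94/53 ≈ -1.7736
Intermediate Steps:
E = 94 (E = 84 + 10 = 94)
E/(-53) = 94/(-53) = 94*(-1/53) = -94/53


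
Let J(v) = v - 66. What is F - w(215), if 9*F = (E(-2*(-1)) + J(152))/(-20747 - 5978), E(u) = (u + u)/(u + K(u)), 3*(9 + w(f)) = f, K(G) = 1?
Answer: -45218962/721575 ≈ -62.667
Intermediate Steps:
w(f) = -9 + f/3
E(u) = 2*u/(1 + u) (E(u) = (u + u)/(u + 1) = (2*u)/(1 + u) = 2*u/(1 + u))
J(v) = -66 + v
F = -262/721575 (F = ((2*(-2*(-1))/(1 - 2*(-1)) + (-66 + 152))/(-20747 - 5978))/9 = ((2*2/(1 + 2) + 86)/(-26725))/9 = ((2*2/3 + 86)*(-1/26725))/9 = ((2*2*(⅓) + 86)*(-1/26725))/9 = ((4/3 + 86)*(-1/26725))/9 = ((262/3)*(-1/26725))/9 = (⅑)*(-262/80175) = -262/721575 ≈ -0.00036309)
F - w(215) = -262/721575 - (-9 + (⅓)*215) = -262/721575 - (-9 + 215/3) = -262/721575 - 1*188/3 = -262/721575 - 188/3 = -45218962/721575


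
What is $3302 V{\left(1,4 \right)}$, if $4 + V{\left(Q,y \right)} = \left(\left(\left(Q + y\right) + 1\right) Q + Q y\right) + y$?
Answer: $33020$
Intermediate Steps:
$V{\left(Q,y \right)} = -4 + y + Q y + Q \left(1 + Q + y\right)$ ($V{\left(Q,y \right)} = -4 + \left(\left(\left(\left(Q + y\right) + 1\right) Q + Q y\right) + y\right) = -4 + \left(\left(\left(1 + Q + y\right) Q + Q y\right) + y\right) = -4 + \left(\left(Q \left(1 + Q + y\right) + Q y\right) + y\right) = -4 + \left(\left(Q y + Q \left(1 + Q + y\right)\right) + y\right) = -4 + \left(y + Q y + Q \left(1 + Q + y\right)\right) = -4 + y + Q y + Q \left(1 + Q + y\right)$)
$3302 V{\left(1,4 \right)} = 3302 \left(-4 + 1 + 4 + 1^{2} + 2 \cdot 1 \cdot 4\right) = 3302 \left(-4 + 1 + 4 + 1 + 8\right) = 3302 \cdot 10 = 33020$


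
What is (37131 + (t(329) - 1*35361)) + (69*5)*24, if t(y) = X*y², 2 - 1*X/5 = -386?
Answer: 209997590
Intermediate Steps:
X = 1940 (X = 10 - 5*(-386) = 10 + 1930 = 1940)
t(y) = 1940*y²
(37131 + (t(329) - 1*35361)) + (69*5)*24 = (37131 + (1940*329² - 1*35361)) + (69*5)*24 = (37131 + (1940*108241 - 35361)) + 345*24 = (37131 + (209987540 - 35361)) + 8280 = (37131 + 209952179) + 8280 = 209989310 + 8280 = 209997590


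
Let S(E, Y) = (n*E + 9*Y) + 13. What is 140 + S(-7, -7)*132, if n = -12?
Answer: 4628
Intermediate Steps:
S(E, Y) = 13 - 12*E + 9*Y (S(E, Y) = (-12*E + 9*Y) + 13 = 13 - 12*E + 9*Y)
140 + S(-7, -7)*132 = 140 + (13 - 12*(-7) + 9*(-7))*132 = 140 + (13 + 84 - 63)*132 = 140 + 34*132 = 140 + 4488 = 4628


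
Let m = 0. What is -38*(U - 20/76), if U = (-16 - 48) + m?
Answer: 2442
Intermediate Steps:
U = -64 (U = (-16 - 48) + 0 = -64 + 0 = -64)
-38*(U - 20/76) = -38*(-64 - 20/76) = -38*(-64 - 20*1/76) = -38*(-64 - 5/19) = -38*(-1221/19) = 2442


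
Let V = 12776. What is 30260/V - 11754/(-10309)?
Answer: 115529861/32926946 ≈ 3.5087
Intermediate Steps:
30260/V - 11754/(-10309) = 30260/12776 - 11754/(-10309) = 30260*(1/12776) - 11754*(-1/10309) = 7565/3194 + 11754/10309 = 115529861/32926946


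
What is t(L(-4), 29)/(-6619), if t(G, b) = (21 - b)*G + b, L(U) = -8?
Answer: -93/6619 ≈ -0.014050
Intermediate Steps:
t(G, b) = b + G*(21 - b) (t(G, b) = G*(21 - b) + b = b + G*(21 - b))
t(L(-4), 29)/(-6619) = (29 + 21*(-8) - 1*(-8)*29)/(-6619) = (29 - 168 + 232)*(-1/6619) = 93*(-1/6619) = -93/6619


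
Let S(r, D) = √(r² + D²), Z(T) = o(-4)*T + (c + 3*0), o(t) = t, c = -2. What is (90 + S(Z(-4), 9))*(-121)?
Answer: -10890 - 121*√277 ≈ -12904.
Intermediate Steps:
Z(T) = -2 - 4*T (Z(T) = -4*T + (-2 + 3*0) = -4*T + (-2 + 0) = -4*T - 2 = -2 - 4*T)
S(r, D) = √(D² + r²)
(90 + S(Z(-4), 9))*(-121) = (90 + √(9² + (-2 - 4*(-4))²))*(-121) = (90 + √(81 + (-2 + 16)²))*(-121) = (90 + √(81 + 14²))*(-121) = (90 + √(81 + 196))*(-121) = (90 + √277)*(-121) = -10890 - 121*√277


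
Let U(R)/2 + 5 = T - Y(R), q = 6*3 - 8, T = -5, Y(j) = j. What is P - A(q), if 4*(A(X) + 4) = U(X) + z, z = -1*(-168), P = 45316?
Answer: 45288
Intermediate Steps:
z = 168
q = 10 (q = 18 - 8 = 10)
U(R) = -20 - 2*R (U(R) = -10 + 2*(-5 - R) = -10 + (-10 - 2*R) = -20 - 2*R)
A(X) = 33 - X/2 (A(X) = -4 + ((-20 - 2*X) + 168)/4 = -4 + (148 - 2*X)/4 = -4 + (37 - X/2) = 33 - X/2)
P - A(q) = 45316 - (33 - ½*10) = 45316 - (33 - 5) = 45316 - 1*28 = 45316 - 28 = 45288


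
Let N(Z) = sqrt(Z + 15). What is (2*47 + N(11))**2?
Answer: (94 + sqrt(26))**2 ≈ 9820.6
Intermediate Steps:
N(Z) = sqrt(15 + Z)
(2*47 + N(11))**2 = (2*47 + sqrt(15 + 11))**2 = (94 + sqrt(26))**2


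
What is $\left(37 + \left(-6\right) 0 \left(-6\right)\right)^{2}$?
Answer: $1369$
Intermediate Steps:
$\left(37 + \left(-6\right) 0 \left(-6\right)\right)^{2} = \left(37 + 0 \left(-6\right)\right)^{2} = \left(37 + 0\right)^{2} = 37^{2} = 1369$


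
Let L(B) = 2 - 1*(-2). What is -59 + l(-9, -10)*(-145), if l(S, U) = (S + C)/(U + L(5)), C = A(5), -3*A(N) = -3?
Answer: -757/3 ≈ -252.33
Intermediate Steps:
A(N) = 1 (A(N) = -⅓*(-3) = 1)
L(B) = 4 (L(B) = 2 + 2 = 4)
C = 1
l(S, U) = (1 + S)/(4 + U) (l(S, U) = (S + 1)/(U + 4) = (1 + S)/(4 + U))
-59 + l(-9, -10)*(-145) = -59 + ((1 - 9)/(4 - 10))*(-145) = -59 + (-8/(-6))*(-145) = -59 - ⅙*(-8)*(-145) = -59 + (4/3)*(-145) = -59 - 580/3 = -757/3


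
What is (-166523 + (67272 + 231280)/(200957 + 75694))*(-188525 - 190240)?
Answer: 1938790967435285/30739 ≈ 6.3073e+10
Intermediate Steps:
(-166523 + (67272 + 231280)/(200957 + 75694))*(-188525 - 190240) = (-166523 + 298552/276651)*(-378765) = -46068455921/276651*(-378765) = 1938790967435285/30739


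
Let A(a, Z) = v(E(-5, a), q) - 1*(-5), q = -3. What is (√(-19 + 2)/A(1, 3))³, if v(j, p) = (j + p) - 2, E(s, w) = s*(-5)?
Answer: -17*I*√17/15625 ≈ -0.0044859*I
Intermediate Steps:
E(s, w) = -5*s
v(j, p) = -2 + j + p
A(a, Z) = 25 (A(a, Z) = (-2 - 5*(-5) - 3) - 1*(-5) = (-2 + 25 - 3) + 5 = 20 + 5 = 25)
(√(-19 + 2)/A(1, 3))³ = (√(-19 + 2)/25)³ = (√(-17)*(1/25))³ = ((I*√17)*(1/25))³ = (I*√17/25)³ = -17*I*√17/15625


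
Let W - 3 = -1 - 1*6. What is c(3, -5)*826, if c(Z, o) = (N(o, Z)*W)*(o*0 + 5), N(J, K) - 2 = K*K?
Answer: -181720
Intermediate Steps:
N(J, K) = 2 + K**2 (N(J, K) = 2 + K*K = 2 + K**2)
W = -4 (W = 3 + (-1 - 1*6) = 3 + (-1 - 6) = 3 - 7 = -4)
c(Z, o) = -40 - 20*Z**2 (c(Z, o) = ((2 + Z**2)*(-4))*(o*0 + 5) = (-8 - 4*Z**2)*(0 + 5) = (-8 - 4*Z**2)*5 = -40 - 20*Z**2)
c(3, -5)*826 = (-40 - 20*3**2)*826 = (-40 - 20*9)*826 = (-40 - 180)*826 = -220*826 = -181720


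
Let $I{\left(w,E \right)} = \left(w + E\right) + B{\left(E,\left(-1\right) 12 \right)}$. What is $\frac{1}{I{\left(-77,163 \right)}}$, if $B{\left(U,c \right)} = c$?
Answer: $\frac{1}{74} \approx 0.013514$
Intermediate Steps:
$I{\left(w,E \right)} = -12 + E + w$ ($I{\left(w,E \right)} = \left(w + E\right) - 12 = \left(E + w\right) - 12 = -12 + E + w$)
$\frac{1}{I{\left(-77,163 \right)}} = \frac{1}{-12 + 163 - 77} = \frac{1}{74}$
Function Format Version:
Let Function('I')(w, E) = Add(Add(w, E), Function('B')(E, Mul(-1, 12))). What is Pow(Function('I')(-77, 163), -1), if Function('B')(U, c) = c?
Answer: Rational(1, 74) ≈ 0.013514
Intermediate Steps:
Function('I')(w, E) = Add(-12, E, w) (Function('I')(w, E) = Add(Add(w, E), Mul(-1, 12)) = Add(Add(E, w), -12) = Add(-12, E, w))
Pow(Function('I')(-77, 163), -1) = Pow(Add(-12, 163, -77), -1) = Pow(74, -1) = Rational(1, 74)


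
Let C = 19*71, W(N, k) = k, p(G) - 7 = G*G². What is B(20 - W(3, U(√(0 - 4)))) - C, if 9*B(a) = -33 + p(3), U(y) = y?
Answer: -12140/9 ≈ -1348.9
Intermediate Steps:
p(G) = 7 + G³ (p(G) = 7 + G*G² = 7 + G³)
B(a) = ⅑ (B(a) = (-33 + (7 + 3³))/9 = (-33 + (7 + 27))/9 = (-33 + 34)/9 = (⅑)*1 = ⅑)
C = 1349
B(20 - W(3, U(√(0 - 4)))) - C = ⅑ - 1*1349 = ⅑ - 1349 = -12140/9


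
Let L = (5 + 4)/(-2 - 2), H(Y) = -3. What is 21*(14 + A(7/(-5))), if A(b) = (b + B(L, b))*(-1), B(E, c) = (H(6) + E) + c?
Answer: 9261/20 ≈ 463.05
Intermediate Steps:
L = -9/4 (L = 9/(-4) = 9*(-¼) = -9/4 ≈ -2.2500)
B(E, c) = -3 + E + c (B(E, c) = (-3 + E) + c = -3 + E + c)
A(b) = 21/4 - 2*b (A(b) = (b + (-3 - 9/4 + b))*(-1) = (b + (-21/4 + b))*(-1) = (-21/4 + 2*b)*(-1) = 21/4 - 2*b)
21*(14 + A(7/(-5))) = 21*(14 + (21/4 - 14/(-5))) = 21*(14 + (21/4 - 14*(-1)/5)) = 21*(14 + (21/4 - 2*(-7/5))) = 21*(14 + (21/4 + 14/5)) = 21*(14 + 161/20) = 21*(441/20) = 9261/20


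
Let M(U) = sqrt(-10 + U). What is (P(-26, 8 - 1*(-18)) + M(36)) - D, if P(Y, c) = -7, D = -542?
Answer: 535 + sqrt(26) ≈ 540.10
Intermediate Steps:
(P(-26, 8 - 1*(-18)) + M(36)) - D = (-7 + sqrt(-10 + 36)) - 1*(-542) = (-7 + sqrt(26)) + 542 = 535 + sqrt(26)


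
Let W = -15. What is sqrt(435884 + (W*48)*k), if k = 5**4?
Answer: 2*I*sqrt(3529) ≈ 118.81*I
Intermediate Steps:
k = 625
sqrt(435884 + (W*48)*k) = sqrt(435884 - 15*48*625) = sqrt(435884 - 720*625) = sqrt(435884 - 450000) = sqrt(-14116) = 2*I*sqrt(3529)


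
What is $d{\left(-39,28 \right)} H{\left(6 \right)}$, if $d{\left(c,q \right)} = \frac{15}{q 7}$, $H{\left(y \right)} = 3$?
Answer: $\frac{45}{196} \approx 0.22959$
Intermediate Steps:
$d{\left(c,q \right)} = \frac{15}{7 q}$
$d{\left(-39,28 \right)} H{\left(6 \right)} = \frac{15}{7 \cdot 28} \cdot 3 = \frac{15}{7} \cdot \frac{1}{28} \cdot 3 = \frac{15}{196} \cdot 3 = \frac{45}{196}$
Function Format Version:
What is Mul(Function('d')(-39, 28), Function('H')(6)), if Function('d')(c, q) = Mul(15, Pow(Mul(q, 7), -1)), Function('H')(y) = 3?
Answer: Rational(45, 196) ≈ 0.22959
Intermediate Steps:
Function('d')(c, q) = Mul(Rational(15, 7), Pow(q, -1)) (Function('d')(c, q) = Mul(15, Pow(Mul(7, q), -1)) = Mul(15, Mul(Rational(1, 7), Pow(q, -1))) = Mul(Rational(15, 7), Pow(q, -1)))
Mul(Function('d')(-39, 28), Function('H')(6)) = Mul(Mul(Rational(15, 7), Pow(28, -1)), 3) = Mul(Mul(Rational(15, 7), Rational(1, 28)), 3) = Mul(Rational(15, 196), 3) = Rational(45, 196)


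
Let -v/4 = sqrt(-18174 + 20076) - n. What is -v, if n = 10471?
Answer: -41884 + 4*sqrt(1902) ≈ -41710.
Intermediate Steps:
v = 41884 - 4*sqrt(1902) (v = -4*(sqrt(-18174 + 20076) - 1*10471) = -4*(sqrt(1902) - 10471) = -4*(-10471 + sqrt(1902)) = 41884 - 4*sqrt(1902) ≈ 41710.)
-v = -(41884 - 4*sqrt(1902)) = -41884 + 4*sqrt(1902)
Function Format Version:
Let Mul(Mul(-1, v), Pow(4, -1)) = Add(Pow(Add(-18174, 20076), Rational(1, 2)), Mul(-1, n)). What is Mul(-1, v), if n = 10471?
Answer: Add(-41884, Mul(4, Pow(1902, Rational(1, 2)))) ≈ -41710.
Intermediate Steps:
v = Add(41884, Mul(-4, Pow(1902, Rational(1, 2)))) (v = Mul(-4, Add(Pow(Add(-18174, 20076), Rational(1, 2)), Mul(-1, 10471))) = Mul(-4, Add(Pow(1902, Rational(1, 2)), -10471)) = Mul(-4, Add(-10471, Pow(1902, Rational(1, 2)))) = Add(41884, Mul(-4, Pow(1902, Rational(1, 2)))) ≈ 41710.)
Mul(-1, v) = Mul(-1, Add(41884, Mul(-4, Pow(1902, Rational(1, 2))))) = Add(-41884, Mul(4, Pow(1902, Rational(1, 2))))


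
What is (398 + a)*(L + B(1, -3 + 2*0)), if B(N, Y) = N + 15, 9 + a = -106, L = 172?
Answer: 53204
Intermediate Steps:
a = -115 (a = -9 - 106 = -115)
B(N, Y) = 15 + N
(398 + a)*(L + B(1, -3 + 2*0)) = (398 - 115)*(172 + (15 + 1)) = 283*(172 + 16) = 283*188 = 53204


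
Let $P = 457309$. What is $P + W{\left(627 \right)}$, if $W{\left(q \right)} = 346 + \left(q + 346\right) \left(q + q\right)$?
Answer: $1677797$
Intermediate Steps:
$W{\left(q \right)} = 346 + 2 q \left(346 + q\right)$ ($W{\left(q \right)} = 346 + \left(346 + q\right) 2 q = 346 + 2 q \left(346 + q\right)$)
$P + W{\left(627 \right)} = 457309 + \left(346 + 2 \cdot 627^{2} + 692 \cdot 627\right) = 457309 + \left(346 + 2 \cdot 393129 + 433884\right) = 457309 + \left(346 + 786258 + 433884\right) = 457309 + 1220488 = 1677797$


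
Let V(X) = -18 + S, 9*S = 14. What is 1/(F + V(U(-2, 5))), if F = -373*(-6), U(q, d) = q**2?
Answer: 9/19994 ≈ 0.00045014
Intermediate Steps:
S = 14/9 (S = (1/9)*14 = 14/9 ≈ 1.5556)
V(X) = -148/9 (V(X) = -18 + 14/9 = -148/9)
F = 2238
1/(F + V(U(-2, 5))) = 1/(2238 - 148/9) = 1/(19994/9) = 9/19994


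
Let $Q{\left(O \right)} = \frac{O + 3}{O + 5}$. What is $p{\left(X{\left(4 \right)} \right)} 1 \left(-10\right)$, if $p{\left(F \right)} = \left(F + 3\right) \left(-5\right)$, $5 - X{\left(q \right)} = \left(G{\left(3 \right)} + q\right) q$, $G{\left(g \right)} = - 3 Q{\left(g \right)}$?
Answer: $50$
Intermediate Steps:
$Q{\left(O \right)} = \frac{3 + O}{5 + O}$
$G{\left(g \right)} = - \frac{3 \left(3 + g\right)}{5 + g}$ ($G{\left(g \right)} = - 3 \frac{3 + g}{5 + g} = - \frac{3 \left(3 + g\right)}{5 + g}$)
$X{\left(q \right)} = 5 - q \left(- \frac{9}{4} + q\right)$ ($X{\left(q \right)} = 5 - \left(\frac{3 \left(-3 - 3\right)}{5 + 3} + q\right) q = 5 - \left(\frac{3 \left(-3 - 3\right)}{8} + q\right) q = 5 - \left(3 \cdot \frac{1}{8} \left(-6\right) + q\right) q = 5 - \left(- \frac{9}{4} + q\right) q = 5 - q \left(- \frac{9}{4} + q\right)$)
$p{\left(F \right)} = -15 - 5 F$ ($p{\left(F \right)} = \left(3 + F\right) \left(-5\right) = -15 - 5 F$)
$p{\left(X{\left(4 \right)} \right)} 1 \left(-10\right) = \left(-15 - 5 \left(5 - 4^{2} + \frac{9}{4} \cdot 4\right)\right) 1 \left(-10\right) = \left(-15 - 5 \left(5 - 16 + 9\right)\right) 1 \left(-10\right) = \left(-15 - -10\right) 1 \left(-10\right) = \left(-15 + 10\right) 1 \left(-10\right) = \left(-5\right) 1 \left(-10\right) = \left(-5\right) \left(-10\right) = 50$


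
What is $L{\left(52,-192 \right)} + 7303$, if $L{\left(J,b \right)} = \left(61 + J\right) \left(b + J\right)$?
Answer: $-8517$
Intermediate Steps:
$L{\left(J,b \right)} = \left(61 + J\right) \left(J + b\right)$
$L{\left(52,-192 \right)} + 7303 = \left(52^{2} + 61 \cdot 52 + 61 \left(-192\right) + 52 \left(-192\right)\right) + 7303 = \left(2704 + 3172 - 11712 - 9984\right) + 7303 = -15820 + 7303 = -8517$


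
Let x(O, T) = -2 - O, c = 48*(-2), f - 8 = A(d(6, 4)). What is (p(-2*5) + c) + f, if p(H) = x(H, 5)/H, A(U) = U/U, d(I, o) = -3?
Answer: -439/5 ≈ -87.800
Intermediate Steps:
A(U) = 1
f = 9 (f = 8 + 1 = 9)
c = -96
p(H) = (-2 - H)/H
(p(-2*5) + c) + f = ((-2 - (-2)*5)/((-2*5)) - 96) + 9 = ((-2 - 1*(-10))/(-10) - 96) + 9 = (-(-2 + 10)/10 - 96) + 9 = (-⅒*8 - 96) + 9 = (-⅘ - 96) + 9 = -484/5 + 9 = -439/5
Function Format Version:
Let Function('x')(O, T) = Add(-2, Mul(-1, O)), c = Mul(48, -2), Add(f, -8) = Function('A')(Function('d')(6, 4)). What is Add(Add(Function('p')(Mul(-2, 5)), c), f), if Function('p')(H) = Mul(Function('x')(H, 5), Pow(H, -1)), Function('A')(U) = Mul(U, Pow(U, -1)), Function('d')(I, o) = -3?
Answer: Rational(-439, 5) ≈ -87.800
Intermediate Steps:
Function('A')(U) = 1
f = 9 (f = Add(8, 1) = 9)
c = -96
Function('p')(H) = Mul(Pow(H, -1), Add(-2, Mul(-1, H))) (Function('p')(H) = Mul(Add(-2, Mul(-1, H)), Pow(H, -1)) = Mul(Pow(H, -1), Add(-2, Mul(-1, H))))
Add(Add(Function('p')(Mul(-2, 5)), c), f) = Add(Add(Mul(Pow(Mul(-2, 5), -1), Add(-2, Mul(-1, Mul(-2, 5)))), -96), 9) = Add(Add(Mul(Pow(-10, -1), Add(-2, Mul(-1, -10))), -96), 9) = Add(Add(Mul(Rational(-1, 10), Add(-2, 10)), -96), 9) = Add(Add(Mul(Rational(-1, 10), 8), -96), 9) = Add(Add(Rational(-4, 5), -96), 9) = Add(Rational(-484, 5), 9) = Rational(-439, 5)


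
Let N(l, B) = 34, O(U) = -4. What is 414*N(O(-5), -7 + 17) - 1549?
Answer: 12527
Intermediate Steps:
414*N(O(-5), -7 + 17) - 1549 = 414*34 - 1549 = 14076 - 1549 = 12527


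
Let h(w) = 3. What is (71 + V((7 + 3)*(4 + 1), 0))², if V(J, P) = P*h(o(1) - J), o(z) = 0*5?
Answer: 5041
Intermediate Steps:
o(z) = 0
V(J, P) = 3*P (V(J, P) = P*3 = 3*P)
(71 + V((7 + 3)*(4 + 1), 0))² = (71 + 3*0)² = (71 + 0)² = 71² = 5041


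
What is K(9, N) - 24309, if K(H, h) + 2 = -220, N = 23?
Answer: -24531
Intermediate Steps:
K(H, h) = -222 (K(H, h) = -2 - 220 = -222)
K(9, N) - 24309 = -222 - 24309 = -24531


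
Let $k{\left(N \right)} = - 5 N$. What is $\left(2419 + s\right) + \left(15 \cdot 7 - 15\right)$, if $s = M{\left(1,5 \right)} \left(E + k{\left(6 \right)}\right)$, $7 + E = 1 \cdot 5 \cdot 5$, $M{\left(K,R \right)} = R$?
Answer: $2449$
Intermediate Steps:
$E = 18$ ($E = -7 + 1 \cdot 5 \cdot 5 = -7 + 5 \cdot 5 = -7 + 25 = 18$)
$s = -60$ ($s = 5 \left(18 - 30\right) = 5 \left(-12\right) = -60$)
$\left(2419 + s\right) + \left(15 \cdot 7 - 15\right) = \left(2419 - 60\right) + \left(15 \cdot 7 - 15\right) = 2359 + \left(105 - 15\right) = 2359 + 90 = 2449$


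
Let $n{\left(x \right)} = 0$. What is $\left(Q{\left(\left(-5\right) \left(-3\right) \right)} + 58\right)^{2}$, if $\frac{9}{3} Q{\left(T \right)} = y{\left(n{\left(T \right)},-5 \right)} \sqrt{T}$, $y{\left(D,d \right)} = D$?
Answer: $3364$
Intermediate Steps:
$Q{\left(T \right)} = 0$ ($Q{\left(T \right)} = \frac{0 \sqrt{T}}{3} = \frac{1}{3} \cdot 0 = 0$)
$\left(Q{\left(\left(-5\right) \left(-3\right) \right)} + 58\right)^{2} = \left(0 + 58\right)^{2} = 58^{2} = 3364$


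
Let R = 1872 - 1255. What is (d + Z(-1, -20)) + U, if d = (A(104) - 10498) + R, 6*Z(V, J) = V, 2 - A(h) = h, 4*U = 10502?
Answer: -22073/3 ≈ -7357.7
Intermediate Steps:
U = 5251/2 (U = (1/4)*10502 = 5251/2 ≈ 2625.5)
A(h) = 2 - h
R = 617
Z(V, J) = V/6
d = -9983 (d = ((2 - 1*104) - 10498) + 617 = ((2 - 104) - 10498) + 617 = (-102 - 10498) + 617 = -10600 + 617 = -9983)
(d + Z(-1, -20)) + U = (-9983 + (1/6)*(-1)) + 5251/2 = (-9983 - 1/6) + 5251/2 = -59899/6 + 5251/2 = -22073/3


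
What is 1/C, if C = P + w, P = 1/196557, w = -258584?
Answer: -196557/50826495287 ≈ -3.8672e-6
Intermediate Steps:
P = 1/196557 ≈ 5.0876e-6
C = -50826495287/196557 (C = 1/196557 - 258584 = -50826495287/196557 ≈ -2.5858e+5)
1/C = 1/(-50826495287/196557) = -196557/50826495287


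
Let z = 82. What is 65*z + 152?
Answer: 5482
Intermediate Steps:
65*z + 152 = 65*82 + 152 = 5330 + 152 = 5482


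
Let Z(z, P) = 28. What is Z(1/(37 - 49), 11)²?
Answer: 784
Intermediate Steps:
Z(1/(37 - 49), 11)² = 28² = 784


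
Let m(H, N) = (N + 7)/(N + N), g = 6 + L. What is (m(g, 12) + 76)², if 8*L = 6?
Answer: 3396649/576 ≈ 5897.0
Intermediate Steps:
L = ¾ (L = (⅛)*6 = ¾ ≈ 0.75000)
g = 27/4 (g = 6 + ¾ = 27/4 ≈ 6.7500)
m(H, N) = (7 + N)/(2*N) (m(H, N) = (7 + N)/((2*N)) = (7 + N)*(1/(2*N)) = (7 + N)/(2*N))
(m(g, 12) + 76)² = ((½)*(7 + 12)/12 + 76)² = ((½)*(1/12)*19 + 76)² = (19/24 + 76)² = (1843/24)² = 3396649/576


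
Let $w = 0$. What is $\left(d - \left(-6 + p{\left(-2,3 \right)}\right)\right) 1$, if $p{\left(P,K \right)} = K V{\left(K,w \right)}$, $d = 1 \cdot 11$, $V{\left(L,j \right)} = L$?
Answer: $8$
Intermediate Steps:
$d = 11$
$p{\left(P,K \right)} = K^{2}$ ($p{\left(P,K \right)} = K K = K^{2}$)
$\left(d - \left(-6 + p{\left(-2,3 \right)}\right)\right) 1 = \left(11 + \left(6 - 3^{2}\right)\right) 1 = \left(11 + \left(6 - 9\right)\right) 1 = \left(11 - 3\right) 1 = 8 \cdot 1 = 8$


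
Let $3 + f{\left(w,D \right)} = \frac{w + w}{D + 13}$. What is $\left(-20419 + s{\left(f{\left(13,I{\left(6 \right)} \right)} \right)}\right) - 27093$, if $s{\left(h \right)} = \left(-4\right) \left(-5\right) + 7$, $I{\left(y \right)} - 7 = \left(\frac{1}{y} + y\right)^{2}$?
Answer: $-47485$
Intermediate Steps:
$I{\left(y \right)} = 7 + \left(y + \frac{1}{y}\right)^{2}$ ($I{\left(y \right)} = 7 + \left(\frac{1}{y} + y\right)^{2} = 7 + \left(y + \frac{1}{y}\right)^{2}$)
$f{\left(w,D \right)} = -3 + \frac{2 w}{13 + D}$ ($f{\left(w,D \right)} = -3 + \frac{w + w}{D + 13} = -3 + \frac{2 w}{13 + D}$)
$s{\left(h \right)} = 27$ ($s{\left(h \right)} = 20 + 7 = 27$)
$\left(-20419 + s{\left(f{\left(13,I{\left(6 \right)} \right)} \right)}\right) - 27093 = \left(-20419 + 27\right) - 27093 = -20392 - 27093 = -47485$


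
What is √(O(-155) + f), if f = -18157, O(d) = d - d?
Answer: I*√18157 ≈ 134.75*I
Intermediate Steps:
O(d) = 0
√(O(-155) + f) = √(0 - 18157) = √(-18157) = I*√18157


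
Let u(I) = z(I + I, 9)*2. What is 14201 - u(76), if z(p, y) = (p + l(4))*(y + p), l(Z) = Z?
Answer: -36031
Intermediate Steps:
z(p, y) = (4 + p)*(p + y) (z(p, y) = (p + 4)*(y + p) = (4 + p)*(p + y))
u(I) = 72 + 8*I**2 + 52*I (u(I) = ((I + I)**2 + 4*(I + I) + 4*9 + (I + I)*9)*2 = ((2*I)**2 + 4*(2*I) + 36 + (2*I)*9)*2 = (4*I**2 + 8*I + 36 + 18*I)*2 = (36 + 4*I**2 + 26*I)*2 = 72 + 8*I**2 + 52*I)
14201 - u(76) = 14201 - (72 + 8*76**2 + 52*76) = 14201 - (72 + 8*5776 + 3952) = 14201 - (72 + 46208 + 3952) = 14201 - 1*50232 = 14201 - 50232 = -36031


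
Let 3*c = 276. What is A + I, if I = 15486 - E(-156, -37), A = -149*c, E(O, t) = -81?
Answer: 1859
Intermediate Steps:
c = 92 (c = (⅓)*276 = 92)
A = -13708 (A = -149*92 = -13708)
I = 15567 (I = 15486 - 1*(-81) = 15486 + 81 = 15567)
A + I = -13708 + 15567 = 1859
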